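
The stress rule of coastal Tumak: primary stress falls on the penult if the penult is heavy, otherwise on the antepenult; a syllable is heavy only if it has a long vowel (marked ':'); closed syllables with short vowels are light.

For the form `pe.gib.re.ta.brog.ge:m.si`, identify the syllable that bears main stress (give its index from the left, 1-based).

6

Weights: 5 brog L, 6 ge:m H, 7 si L.
The penult (syllable 6, ge:m) is heavy, so it takes stress.
Primary stress: syllable 6 → pe.gib.re.ta.brog.ˈge:m.si.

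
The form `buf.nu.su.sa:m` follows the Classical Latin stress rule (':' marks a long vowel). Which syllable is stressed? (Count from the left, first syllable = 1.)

2

Classical Latin: stress the penult if heavy (long vowel or closed), else the antepenult.
Weights: 2 nu L, 3 su L, 4 sa:m H.
The penult (syllable 3, su) is light, so stress falls on the antepenult (syllable 2, nu).
Stress on syllable 2: buf.ˈnu.su.sa:m.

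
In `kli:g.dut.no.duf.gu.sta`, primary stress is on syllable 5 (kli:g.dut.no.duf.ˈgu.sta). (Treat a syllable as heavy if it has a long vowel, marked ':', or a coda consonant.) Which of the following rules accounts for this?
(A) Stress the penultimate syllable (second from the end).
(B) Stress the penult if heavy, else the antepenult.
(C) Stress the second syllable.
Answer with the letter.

Rule A → syllable 5 ✓.
Rule B → syllable 4 (observed: 5).
Rule C → syllable 2 (observed: 5).

A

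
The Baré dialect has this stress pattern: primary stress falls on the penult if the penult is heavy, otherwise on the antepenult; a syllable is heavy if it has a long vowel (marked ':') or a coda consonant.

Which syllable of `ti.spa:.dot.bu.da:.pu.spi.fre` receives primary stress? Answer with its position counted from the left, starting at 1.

Weights: 6 pu L, 7 spi L, 8 fre L.
The penult (syllable 7, spi) is light, so stress falls on the antepenult (syllable 6, pu).
Primary stress: syllable 6 → ti.spa:.dot.bu.da:.ˈpu.spi.fre.

6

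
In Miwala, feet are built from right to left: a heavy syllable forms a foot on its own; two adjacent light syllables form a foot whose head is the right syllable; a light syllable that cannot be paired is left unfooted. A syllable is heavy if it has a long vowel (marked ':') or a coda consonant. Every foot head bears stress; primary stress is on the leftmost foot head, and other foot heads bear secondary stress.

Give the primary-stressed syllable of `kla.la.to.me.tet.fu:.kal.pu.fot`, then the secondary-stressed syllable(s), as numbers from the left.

Weights: 1 kla L, 2 la L, 3 to L, 4 me L, 5 tet H, 6 fu: H, 7 kal H, 8 pu L, 9 fot H.
Parse right to left (heavy = foot alone; LL = one foot; stranded L unfooted): (kla.ˈla) (to.ˈme) (ˈtet) (ˈfu:) (ˈkal) pu (ˈfot).
Foot heads: 2, 4, 5, 6, 7, 9.
Primary stress on the leftmost head = syllable 2.
Secondary stress on 4, 5, 6, 7, 9: kla.ˈla.to.ˌme.ˌtet.ˌfu:.ˌkal.pu.ˌfot.

primary 2, secondary 4, 5, 6, 7, 9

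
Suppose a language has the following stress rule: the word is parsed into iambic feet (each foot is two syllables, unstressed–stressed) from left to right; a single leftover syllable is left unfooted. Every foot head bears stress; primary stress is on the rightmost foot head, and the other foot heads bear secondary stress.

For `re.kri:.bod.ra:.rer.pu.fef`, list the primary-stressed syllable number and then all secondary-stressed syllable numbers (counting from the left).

primary 6, secondary 2, 4

Parse left to right into iambic (σˈσ) feet: (re.ˈkri:) (bod.ˈra:) (rer.ˈpu) fef. Syllable 7 is left unfooted.
Foot heads (stressed positions): 2, 4, 6.
End Rule Rightmost: primary stress on the rightmost head = syllable 6.
Secondary stress on 2, 4: re.ˌkri:.bod.ˌra:.rer.ˈpu.fef.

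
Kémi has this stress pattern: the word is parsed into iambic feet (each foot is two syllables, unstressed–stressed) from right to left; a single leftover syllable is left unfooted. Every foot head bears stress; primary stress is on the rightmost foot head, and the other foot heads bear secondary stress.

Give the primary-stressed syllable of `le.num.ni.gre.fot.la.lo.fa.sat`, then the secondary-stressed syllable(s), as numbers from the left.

Parse right to left into iambic (σˈσ) feet: le (num.ˈni) (gre.ˈfot) (la.ˈlo) (fa.ˈsat). Syllable 1 is left unfooted.
Foot heads (stressed positions): 3, 5, 7, 9.
End Rule Rightmost: primary stress on the rightmost head = syllable 9.
Secondary stress on 3, 5, 7: le.num.ˌni.gre.ˌfot.la.ˌlo.fa.ˈsat.

primary 9, secondary 3, 5, 7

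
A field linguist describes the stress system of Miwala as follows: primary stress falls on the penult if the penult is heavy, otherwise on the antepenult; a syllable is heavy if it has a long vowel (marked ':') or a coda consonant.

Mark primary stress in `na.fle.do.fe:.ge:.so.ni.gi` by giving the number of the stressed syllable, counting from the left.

Weights: 6 so L, 7 ni L, 8 gi L.
The penult (syllable 7, ni) is light, so stress falls on the antepenult (syllable 6, so).
Primary stress: syllable 6 → na.fle.do.fe:.ge:.ˈso.ni.gi.

6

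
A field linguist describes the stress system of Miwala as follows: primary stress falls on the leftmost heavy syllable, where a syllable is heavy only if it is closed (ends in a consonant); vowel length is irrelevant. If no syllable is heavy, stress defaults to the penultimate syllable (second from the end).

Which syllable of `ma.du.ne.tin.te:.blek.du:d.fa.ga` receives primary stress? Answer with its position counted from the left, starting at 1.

Weights: 1 ma L, 2 du L, 3 ne L, 4 tin H, 5 te: L, 6 blek H, 7 du:d H, 8 fa L, 9 ga L.
Heavy syllables in the domain: 4, 6, 7. The leftmost is syllable 4 (tin).
Primary stress: syllable 4 → ma.du.ne.ˈtin.te:.blek.du:d.fa.ga.

4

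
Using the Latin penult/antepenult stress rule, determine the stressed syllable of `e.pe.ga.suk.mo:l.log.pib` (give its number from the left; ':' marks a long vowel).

Classical Latin: stress the penult if heavy (long vowel or closed), else the antepenult.
Weights: 5 mo:l H, 6 log H, 7 pib H.
The penult (syllable 6, log) is heavy, so it takes stress.
Stress on syllable 6: e.pe.ga.suk.mo:l.ˈlog.pib.

6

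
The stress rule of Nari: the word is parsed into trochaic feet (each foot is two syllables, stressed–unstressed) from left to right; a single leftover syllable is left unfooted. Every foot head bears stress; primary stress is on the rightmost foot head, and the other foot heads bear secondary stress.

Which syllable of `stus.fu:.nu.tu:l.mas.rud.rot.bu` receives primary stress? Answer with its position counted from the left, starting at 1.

Parse left to right into trochaic (ˈσσ) feet: (ˈstus.fu:) (ˈnu.tu:l) (ˈmas.rud) (ˈrot.bu).
Foot heads (stressed positions): 1, 3, 5, 7.
End Rule Rightmost: primary stress on the rightmost head = syllable 7.
Primary stress: syllable 7 → stus.fu:.nu.tu:l.mas.rud.ˈrot.bu.

7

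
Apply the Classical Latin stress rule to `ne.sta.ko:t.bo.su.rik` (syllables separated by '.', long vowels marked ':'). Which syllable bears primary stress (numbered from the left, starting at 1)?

4

Classical Latin: stress the penult if heavy (long vowel or closed), else the antepenult.
Weights: 4 bo L, 5 su L, 6 rik H.
The penult (syllable 5, su) is light, so stress falls on the antepenult (syllable 4, bo).
Stress on syllable 4: ne.sta.ko:t.ˈbo.su.rik.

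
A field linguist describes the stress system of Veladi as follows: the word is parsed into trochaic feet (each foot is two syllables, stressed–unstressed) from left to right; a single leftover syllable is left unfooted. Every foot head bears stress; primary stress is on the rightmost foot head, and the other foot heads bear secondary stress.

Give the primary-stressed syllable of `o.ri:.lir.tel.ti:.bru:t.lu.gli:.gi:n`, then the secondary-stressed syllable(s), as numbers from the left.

primary 7, secondary 1, 3, 5

Parse left to right into trochaic (ˈσσ) feet: (ˈo.ri:) (ˈlir.tel) (ˈti:.bru:t) (ˈlu.gli:) gi:n. Syllable 9 is left unfooted.
Foot heads (stressed positions): 1, 3, 5, 7.
End Rule Rightmost: primary stress on the rightmost head = syllable 7.
Secondary stress on 1, 3, 5: ˌo.ri:.ˌlir.tel.ˌti:.bru:t.ˈlu.gli:.gi:n.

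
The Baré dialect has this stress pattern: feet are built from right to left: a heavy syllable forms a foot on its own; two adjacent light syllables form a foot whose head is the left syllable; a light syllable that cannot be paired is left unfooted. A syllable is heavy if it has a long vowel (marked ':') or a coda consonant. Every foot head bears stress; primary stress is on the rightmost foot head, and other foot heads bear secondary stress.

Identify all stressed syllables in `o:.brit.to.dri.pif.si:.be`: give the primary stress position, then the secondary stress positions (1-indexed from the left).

Weights: 1 o: H, 2 brit H, 3 to L, 4 dri L, 5 pif H, 6 si: H, 7 be L.
Parse right to left (heavy = foot alone; LL = one foot; stranded L unfooted): (ˈo:) (ˈbrit) (ˈto.dri) (ˈpif) (ˈsi:) be.
Foot heads: 1, 2, 3, 5, 6.
Primary stress on the rightmost head = syllable 6.
Secondary stress on 1, 2, 3, 5: ˌo:.ˌbrit.ˌto.dri.ˌpif.ˈsi:.be.

primary 6, secondary 1, 2, 3, 5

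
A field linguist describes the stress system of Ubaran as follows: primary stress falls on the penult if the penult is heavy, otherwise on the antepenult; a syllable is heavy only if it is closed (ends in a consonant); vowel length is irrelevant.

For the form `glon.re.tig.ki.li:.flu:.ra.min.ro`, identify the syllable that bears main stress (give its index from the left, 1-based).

Weights: 7 ra L, 8 min H, 9 ro L.
The penult (syllable 8, min) is heavy, so it takes stress.
Primary stress: syllable 8 → glon.re.tig.ki.li:.flu:.ra.ˈmin.ro.

8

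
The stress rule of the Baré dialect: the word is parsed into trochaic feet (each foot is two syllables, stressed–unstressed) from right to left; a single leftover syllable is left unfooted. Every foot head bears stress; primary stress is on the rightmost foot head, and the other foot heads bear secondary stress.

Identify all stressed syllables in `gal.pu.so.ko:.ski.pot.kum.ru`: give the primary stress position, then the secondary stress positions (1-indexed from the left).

primary 7, secondary 1, 3, 5

Parse right to left into trochaic (ˈσσ) feet: (ˈgal.pu) (ˈso.ko:) (ˈski.pot) (ˈkum.ru).
Foot heads (stressed positions): 1, 3, 5, 7.
End Rule Rightmost: primary stress on the rightmost head = syllable 7.
Secondary stress on 1, 3, 5: ˌgal.pu.ˌso.ko:.ˌski.pot.ˈkum.ru.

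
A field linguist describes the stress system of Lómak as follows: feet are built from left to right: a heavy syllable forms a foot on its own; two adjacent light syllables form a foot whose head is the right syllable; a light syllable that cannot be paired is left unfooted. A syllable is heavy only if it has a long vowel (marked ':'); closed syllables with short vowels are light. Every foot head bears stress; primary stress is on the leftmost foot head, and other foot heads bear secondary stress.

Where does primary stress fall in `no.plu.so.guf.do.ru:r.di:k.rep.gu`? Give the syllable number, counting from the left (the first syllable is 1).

Weights: 1 no L, 2 plu L, 3 so L, 4 guf L, 5 do L, 6 ru:r H, 7 di:k H, 8 rep L, 9 gu L.
Parse left to right (heavy = foot alone; LL = one foot; stranded L unfooted): (no.ˈplu) (so.ˈguf) do (ˈru:r) (ˈdi:k) (rep.ˈgu).
Foot heads: 2, 4, 6, 7, 9.
Primary stress on the leftmost head = syllable 2.
Primary stress: syllable 2 → no.ˈplu.so.guf.do.ru:r.di:k.rep.gu.

2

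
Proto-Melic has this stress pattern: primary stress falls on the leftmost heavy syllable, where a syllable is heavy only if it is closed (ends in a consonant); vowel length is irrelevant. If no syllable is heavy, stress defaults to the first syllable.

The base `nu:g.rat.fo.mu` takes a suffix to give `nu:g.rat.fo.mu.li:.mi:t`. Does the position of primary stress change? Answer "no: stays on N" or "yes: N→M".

no: stays on 1

Base `nu:g.rat.fo.mu` (4 syllables):
  Weights: 1 nu:g H, 2 rat H, 3 fo L, 4 mu L.
  Heavy syllables in the domain: 1, 2. The leftmost is syllable 1 (nu:g).
  → primary stress on syllable 1.
Suffixed `nu:g.rat.fo.mu.li:.mi:t` (6 syllables):
  Weights: 1 nu:g H, 2 rat H, 3 fo L, 4 mu L, 5 li: L, 6 mi:t H.
  Heavy syllables in the domain: 1, 2, 6. The leftmost is syllable 1 (nu:g).
  → primary stress on syllable 1.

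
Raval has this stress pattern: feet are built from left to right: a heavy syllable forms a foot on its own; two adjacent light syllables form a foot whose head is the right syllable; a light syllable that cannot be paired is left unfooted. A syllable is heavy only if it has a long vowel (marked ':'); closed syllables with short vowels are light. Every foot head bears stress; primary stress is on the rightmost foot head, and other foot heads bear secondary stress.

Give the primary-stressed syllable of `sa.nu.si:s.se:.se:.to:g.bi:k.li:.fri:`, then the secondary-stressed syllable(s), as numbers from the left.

primary 9, secondary 2, 3, 4, 5, 6, 7, 8

Weights: 1 sa L, 2 nu L, 3 si:s H, 4 se: H, 5 se: H, 6 to:g H, 7 bi:k H, 8 li: H, 9 fri: H.
Parse left to right (heavy = foot alone; LL = one foot; stranded L unfooted): (sa.ˈnu) (ˈsi:s) (ˈse:) (ˈse:) (ˈto:g) (ˈbi:k) (ˈli:) (ˈfri:).
Foot heads: 2, 3, 4, 5, 6, 7, 8, 9.
Primary stress on the rightmost head = syllable 9.
Secondary stress on 2, 3, 4, 5, 6, 7, 8: sa.ˌnu.ˌsi:s.ˌse:.ˌse:.ˌto:g.ˌbi:k.ˌli:.ˈfri:.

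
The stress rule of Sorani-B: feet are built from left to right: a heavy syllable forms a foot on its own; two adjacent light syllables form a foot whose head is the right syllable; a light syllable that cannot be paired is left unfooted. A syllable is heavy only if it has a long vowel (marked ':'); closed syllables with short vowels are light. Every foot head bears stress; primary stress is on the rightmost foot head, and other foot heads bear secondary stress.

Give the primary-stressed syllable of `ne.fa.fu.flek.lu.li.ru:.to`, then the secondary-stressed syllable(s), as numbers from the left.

primary 7, secondary 2, 4, 6

Weights: 1 ne L, 2 fa L, 3 fu L, 4 flek L, 5 lu L, 6 li L, 7 ru: H, 8 to L.
Parse left to right (heavy = foot alone; LL = one foot; stranded L unfooted): (ne.ˈfa) (fu.ˈflek) (lu.ˈli) (ˈru:) to.
Foot heads: 2, 4, 6, 7.
Primary stress on the rightmost head = syllable 7.
Secondary stress on 2, 4, 6: ne.ˌfa.fu.ˌflek.lu.ˌli.ˈru:.to.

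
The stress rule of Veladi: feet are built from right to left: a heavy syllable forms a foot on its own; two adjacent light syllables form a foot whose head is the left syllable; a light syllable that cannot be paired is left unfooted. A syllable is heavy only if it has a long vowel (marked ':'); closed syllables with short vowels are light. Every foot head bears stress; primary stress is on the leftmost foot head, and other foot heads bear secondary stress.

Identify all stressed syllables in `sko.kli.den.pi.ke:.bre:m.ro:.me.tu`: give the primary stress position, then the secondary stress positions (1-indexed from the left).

primary 1, secondary 3, 5, 6, 7, 8

Weights: 1 sko L, 2 kli L, 3 den L, 4 pi L, 5 ke: H, 6 bre:m H, 7 ro: H, 8 me L, 9 tu L.
Parse right to left (heavy = foot alone; LL = one foot; stranded L unfooted): (ˈsko.kli) (ˈden.pi) (ˈke:) (ˈbre:m) (ˈro:) (ˈme.tu).
Foot heads: 1, 3, 5, 6, 7, 8.
Primary stress on the leftmost head = syllable 1.
Secondary stress on 3, 5, 6, 7, 8: ˈsko.kli.ˌden.pi.ˌke:.ˌbre:m.ˌro:.ˌme.tu.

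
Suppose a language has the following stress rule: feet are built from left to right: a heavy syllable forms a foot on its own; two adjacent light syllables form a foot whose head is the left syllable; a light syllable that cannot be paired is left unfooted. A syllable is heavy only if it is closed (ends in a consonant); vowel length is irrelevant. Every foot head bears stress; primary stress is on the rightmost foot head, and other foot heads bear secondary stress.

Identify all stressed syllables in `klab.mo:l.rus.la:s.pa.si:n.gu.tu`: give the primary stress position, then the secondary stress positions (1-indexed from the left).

Weights: 1 klab H, 2 mo:l H, 3 rus H, 4 la:s H, 5 pa L, 6 si:n H, 7 gu L, 8 tu L.
Parse left to right (heavy = foot alone; LL = one foot; stranded L unfooted): (ˈklab) (ˈmo:l) (ˈrus) (ˈla:s) pa (ˈsi:n) (ˈgu.tu).
Foot heads: 1, 2, 3, 4, 6, 7.
Primary stress on the rightmost head = syllable 7.
Secondary stress on 1, 2, 3, 4, 6: ˌklab.ˌmo:l.ˌrus.ˌla:s.pa.ˌsi:n.ˈgu.tu.

primary 7, secondary 1, 2, 3, 4, 6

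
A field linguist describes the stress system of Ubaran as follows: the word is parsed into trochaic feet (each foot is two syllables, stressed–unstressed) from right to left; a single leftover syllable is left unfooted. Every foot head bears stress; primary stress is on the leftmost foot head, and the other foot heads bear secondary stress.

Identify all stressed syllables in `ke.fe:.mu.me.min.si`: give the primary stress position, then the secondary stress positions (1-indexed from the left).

Parse right to left into trochaic (ˈσσ) feet: (ˈke.fe:) (ˈmu.me) (ˈmin.si).
Foot heads (stressed positions): 1, 3, 5.
End Rule Leftmost: primary stress on the leftmost head = syllable 1.
Secondary stress on 3, 5: ˈke.fe:.ˌmu.me.ˌmin.si.

primary 1, secondary 3, 5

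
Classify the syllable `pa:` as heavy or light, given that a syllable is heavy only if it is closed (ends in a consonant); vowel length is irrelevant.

`pa:`: long vowel, open (no coda). Open (no coda) → light.

light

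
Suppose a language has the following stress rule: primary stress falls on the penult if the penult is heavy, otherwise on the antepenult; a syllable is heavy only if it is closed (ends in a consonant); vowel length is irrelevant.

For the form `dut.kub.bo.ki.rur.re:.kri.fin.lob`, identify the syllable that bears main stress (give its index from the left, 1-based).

Weights: 7 kri L, 8 fin H, 9 lob H.
The penult (syllable 8, fin) is heavy, so it takes stress.
Primary stress: syllable 8 → dut.kub.bo.ki.rur.re:.kri.ˈfin.lob.

8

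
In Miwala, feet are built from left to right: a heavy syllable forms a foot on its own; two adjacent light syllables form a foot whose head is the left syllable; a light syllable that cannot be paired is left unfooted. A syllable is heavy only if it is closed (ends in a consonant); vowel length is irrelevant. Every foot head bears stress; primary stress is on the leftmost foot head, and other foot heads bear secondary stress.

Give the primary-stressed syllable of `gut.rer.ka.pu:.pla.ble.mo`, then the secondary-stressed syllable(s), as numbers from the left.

Weights: 1 gut H, 2 rer H, 3 ka L, 4 pu: L, 5 pla L, 6 ble L, 7 mo L.
Parse left to right (heavy = foot alone; LL = one foot; stranded L unfooted): (ˈgut) (ˈrer) (ˈka.pu:) (ˈpla.ble) mo.
Foot heads: 1, 2, 3, 5.
Primary stress on the leftmost head = syllable 1.
Secondary stress on 2, 3, 5: ˈgut.ˌrer.ˌka.pu:.ˌpla.ble.mo.

primary 1, secondary 2, 3, 5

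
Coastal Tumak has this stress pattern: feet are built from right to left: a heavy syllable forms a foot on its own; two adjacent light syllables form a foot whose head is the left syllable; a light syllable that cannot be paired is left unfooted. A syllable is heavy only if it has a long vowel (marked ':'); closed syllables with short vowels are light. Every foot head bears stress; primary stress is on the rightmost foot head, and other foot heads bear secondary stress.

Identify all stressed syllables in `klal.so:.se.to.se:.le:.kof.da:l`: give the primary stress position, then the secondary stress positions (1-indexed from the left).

Weights: 1 klal L, 2 so: H, 3 se L, 4 to L, 5 se: H, 6 le: H, 7 kof L, 8 da:l H.
Parse right to left (heavy = foot alone; LL = one foot; stranded L unfooted): klal (ˈso:) (ˈse.to) (ˈse:) (ˈle:) kof (ˈda:l).
Foot heads: 2, 3, 5, 6, 8.
Primary stress on the rightmost head = syllable 8.
Secondary stress on 2, 3, 5, 6: klal.ˌso:.ˌse.to.ˌse:.ˌle:.kof.ˈda:l.

primary 8, secondary 2, 3, 5, 6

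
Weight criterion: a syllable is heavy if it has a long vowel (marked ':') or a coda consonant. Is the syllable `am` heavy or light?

`am`: short vowel, closed (coda /m/). Closed → heavy.

heavy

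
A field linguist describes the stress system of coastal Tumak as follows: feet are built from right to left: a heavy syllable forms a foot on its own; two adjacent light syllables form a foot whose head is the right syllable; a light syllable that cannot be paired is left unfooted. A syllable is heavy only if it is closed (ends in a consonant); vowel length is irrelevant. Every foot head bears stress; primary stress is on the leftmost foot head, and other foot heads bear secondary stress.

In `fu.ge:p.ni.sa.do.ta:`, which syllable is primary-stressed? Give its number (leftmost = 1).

Weights: 1 fu L, 2 ge:p H, 3 ni L, 4 sa L, 5 do L, 6 ta: L.
Parse right to left (heavy = foot alone; LL = one foot; stranded L unfooted): fu (ˈge:p) (ni.ˈsa) (do.ˈta:).
Foot heads: 2, 4, 6.
Primary stress on the leftmost head = syllable 2.
Primary stress: syllable 2 → fu.ˈge:p.ni.sa.do.ta:.

2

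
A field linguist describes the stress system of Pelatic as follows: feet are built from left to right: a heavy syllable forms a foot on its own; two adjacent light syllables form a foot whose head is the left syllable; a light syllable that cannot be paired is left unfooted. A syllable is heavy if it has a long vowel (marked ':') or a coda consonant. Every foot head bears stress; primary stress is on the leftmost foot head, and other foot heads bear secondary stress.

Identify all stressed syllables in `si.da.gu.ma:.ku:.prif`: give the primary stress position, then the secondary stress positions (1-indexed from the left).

primary 1, secondary 4, 5, 6

Weights: 1 si L, 2 da L, 3 gu L, 4 ma: H, 5 ku: H, 6 prif H.
Parse left to right (heavy = foot alone; LL = one foot; stranded L unfooted): (ˈsi.da) gu (ˈma:) (ˈku:) (ˈprif).
Foot heads: 1, 4, 5, 6.
Primary stress on the leftmost head = syllable 1.
Secondary stress on 4, 5, 6: ˈsi.da.gu.ˌma:.ˌku:.ˌprif.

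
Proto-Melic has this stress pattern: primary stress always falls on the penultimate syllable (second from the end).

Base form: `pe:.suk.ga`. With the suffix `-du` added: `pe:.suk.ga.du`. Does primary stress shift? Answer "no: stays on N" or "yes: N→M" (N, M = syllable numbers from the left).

Base `pe:.suk.ga` (3 syllables):
  The word has 3 syllables; the penultimate syllable (second from the end) is syllable 2 (suk).
  → primary stress on syllable 2.
Suffixed `pe:.suk.ga.du` (4 syllables):
  The word has 4 syllables; the penultimate syllable (second from the end) is syllable 3 (ga).
  → primary stress on syllable 3.

yes: 2→3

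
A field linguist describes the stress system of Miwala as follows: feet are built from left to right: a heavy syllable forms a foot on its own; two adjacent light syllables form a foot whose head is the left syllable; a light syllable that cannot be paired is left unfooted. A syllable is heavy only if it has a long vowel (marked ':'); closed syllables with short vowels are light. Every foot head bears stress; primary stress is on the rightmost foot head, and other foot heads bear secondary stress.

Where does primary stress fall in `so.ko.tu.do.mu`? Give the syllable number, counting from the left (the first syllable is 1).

3

Weights: 1 so L, 2 ko L, 3 tu L, 4 do L, 5 mu L.
Parse left to right (heavy = foot alone; LL = one foot; stranded L unfooted): (ˈso.ko) (ˈtu.do) mu.
Foot heads: 1, 3.
Primary stress on the rightmost head = syllable 3.
Primary stress: syllable 3 → so.ko.ˈtu.do.mu.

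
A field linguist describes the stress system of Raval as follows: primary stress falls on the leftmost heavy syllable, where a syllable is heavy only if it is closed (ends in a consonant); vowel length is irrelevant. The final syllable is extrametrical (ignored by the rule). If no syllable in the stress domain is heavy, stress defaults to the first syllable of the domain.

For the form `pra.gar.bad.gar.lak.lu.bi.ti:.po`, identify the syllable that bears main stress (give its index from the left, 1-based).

2

The final syllable (9, po) is extrametrical; the stress domain is syllables 1–8.
Weights: 1 pra L, 2 gar H, 3 bad H, 4 gar H, 5 lak H, 6 lu L, 7 bi L, 8 ti: L.
Heavy syllables in the domain: 2, 3, 4, 5. The leftmost is syllable 2 (gar).
Primary stress: syllable 2 → pra.ˈgar.bad.gar.lak.lu.bi.ti:.po.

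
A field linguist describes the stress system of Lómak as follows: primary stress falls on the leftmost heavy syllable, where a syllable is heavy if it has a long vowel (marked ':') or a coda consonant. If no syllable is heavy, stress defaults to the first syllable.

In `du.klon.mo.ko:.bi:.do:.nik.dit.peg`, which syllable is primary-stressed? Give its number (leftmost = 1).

Weights: 1 du L, 2 klon H, 3 mo L, 4 ko: H, 5 bi: H, 6 do: H, 7 nik H, 8 dit H, 9 peg H.
Heavy syllables in the domain: 2, 4, 5, 6, 7, 8, 9. The leftmost is syllable 2 (klon).
Primary stress: syllable 2 → du.ˈklon.mo.ko:.bi:.do:.nik.dit.peg.

2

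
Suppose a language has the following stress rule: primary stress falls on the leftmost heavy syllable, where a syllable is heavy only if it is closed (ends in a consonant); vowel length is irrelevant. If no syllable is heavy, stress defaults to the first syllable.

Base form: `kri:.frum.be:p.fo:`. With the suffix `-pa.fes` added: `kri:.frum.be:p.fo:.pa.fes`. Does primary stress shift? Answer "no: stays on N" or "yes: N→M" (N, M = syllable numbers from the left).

no: stays on 2

Base `kri:.frum.be:p.fo:` (4 syllables):
  Weights: 1 kri: L, 2 frum H, 3 be:p H, 4 fo: L.
  Heavy syllables in the domain: 2, 3. The leftmost is syllable 2 (frum).
  → primary stress on syllable 2.
Suffixed `kri:.frum.be:p.fo:.pa.fes` (6 syllables):
  Weights: 1 kri: L, 2 frum H, 3 be:p H, 4 fo: L, 5 pa L, 6 fes H.
  Heavy syllables in the domain: 2, 3, 6. The leftmost is syllable 2 (frum).
  → primary stress on syllable 2.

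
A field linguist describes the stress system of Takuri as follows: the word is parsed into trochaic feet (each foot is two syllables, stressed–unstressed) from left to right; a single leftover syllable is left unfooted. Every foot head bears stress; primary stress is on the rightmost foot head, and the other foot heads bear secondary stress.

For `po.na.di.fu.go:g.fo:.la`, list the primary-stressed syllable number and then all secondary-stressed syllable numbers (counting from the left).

primary 5, secondary 1, 3

Parse left to right into trochaic (ˈσσ) feet: (ˈpo.na) (ˈdi.fu) (ˈgo:g.fo:) la. Syllable 7 is left unfooted.
Foot heads (stressed positions): 1, 3, 5.
End Rule Rightmost: primary stress on the rightmost head = syllable 5.
Secondary stress on 1, 3: ˌpo.na.ˌdi.fu.ˈgo:g.fo:.la.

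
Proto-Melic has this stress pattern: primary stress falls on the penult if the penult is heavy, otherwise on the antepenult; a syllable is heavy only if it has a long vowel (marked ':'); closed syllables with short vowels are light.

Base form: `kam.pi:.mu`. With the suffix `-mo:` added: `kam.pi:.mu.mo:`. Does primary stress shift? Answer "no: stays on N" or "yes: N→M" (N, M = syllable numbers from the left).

Base `kam.pi:.mu` (3 syllables):
  Weights: 1 kam L, 2 pi: H, 3 mu L.
  The penult (syllable 2, pi:) is heavy, so it takes stress.
  → primary stress on syllable 2.
Suffixed `kam.pi:.mu.mo:` (4 syllables):
  Weights: 2 pi: H, 3 mu L, 4 mo: H.
  The penult (syllable 3, mu) is light, so stress falls on the antepenult (syllable 2, pi:).
  → primary stress on syllable 2.

no: stays on 2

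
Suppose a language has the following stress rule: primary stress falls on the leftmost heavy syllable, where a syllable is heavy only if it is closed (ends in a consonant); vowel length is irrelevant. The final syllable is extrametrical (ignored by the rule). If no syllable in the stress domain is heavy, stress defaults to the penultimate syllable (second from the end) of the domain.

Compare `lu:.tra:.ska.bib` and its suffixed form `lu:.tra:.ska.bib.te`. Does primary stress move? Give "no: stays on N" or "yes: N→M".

Base `lu:.tra:.ska.bib` (4 syllables):
  The final syllable (4, bib) is extrametrical; the stress domain is syllables 1–3.
  Weights: 1 lu: L, 2 tra: L, 3 ska L.
  No heavy syllable in the domain; default to the penultimate syllable (second from the end) of the domain = syllable 2.
  → primary stress on syllable 2.
Suffixed `lu:.tra:.ska.bib.te` (5 syllables):
  The final syllable (5, te) is extrametrical; the stress domain is syllables 1–4.
  Weights: 1 lu: L, 2 tra: L, 3 ska L, 4 bib H.
  Heavy syllables in the domain: 4. The leftmost is syllable 4 (bib).
  → primary stress on syllable 4.

yes: 2→4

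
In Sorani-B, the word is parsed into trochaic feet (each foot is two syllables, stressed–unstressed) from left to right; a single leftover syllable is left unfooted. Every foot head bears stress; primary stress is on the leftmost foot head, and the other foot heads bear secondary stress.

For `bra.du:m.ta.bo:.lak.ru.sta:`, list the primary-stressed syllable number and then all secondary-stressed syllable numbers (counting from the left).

Parse left to right into trochaic (ˈσσ) feet: (ˈbra.du:m) (ˈta.bo:) (ˈlak.ru) sta:. Syllable 7 is left unfooted.
Foot heads (stressed positions): 1, 3, 5.
End Rule Leftmost: primary stress on the leftmost head = syllable 1.
Secondary stress on 3, 5: ˈbra.du:m.ˌta.bo:.ˌlak.ru.sta:.

primary 1, secondary 3, 5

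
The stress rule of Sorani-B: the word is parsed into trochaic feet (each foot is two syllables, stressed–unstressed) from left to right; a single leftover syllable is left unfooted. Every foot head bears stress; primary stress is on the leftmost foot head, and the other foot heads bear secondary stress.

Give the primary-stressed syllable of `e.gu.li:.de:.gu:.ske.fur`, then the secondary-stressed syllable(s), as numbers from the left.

primary 1, secondary 3, 5

Parse left to right into trochaic (ˈσσ) feet: (ˈe.gu) (ˈli:.de:) (ˈgu:.ske) fur. Syllable 7 is left unfooted.
Foot heads (stressed positions): 1, 3, 5.
End Rule Leftmost: primary stress on the leftmost head = syllable 1.
Secondary stress on 3, 5: ˈe.gu.ˌli:.de:.ˌgu:.ske.fur.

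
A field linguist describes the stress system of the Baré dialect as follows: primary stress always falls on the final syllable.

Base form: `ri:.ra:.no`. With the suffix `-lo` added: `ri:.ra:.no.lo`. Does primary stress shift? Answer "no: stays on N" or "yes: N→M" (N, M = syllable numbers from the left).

yes: 3→4

Base `ri:.ra:.no` (3 syllables):
  The word has 3 syllables; the final syllable is syllable 3 (no).
  → primary stress on syllable 3.
Suffixed `ri:.ra:.no.lo` (4 syllables):
  The word has 4 syllables; the final syllable is syllable 4 (lo).
  → primary stress on syllable 4.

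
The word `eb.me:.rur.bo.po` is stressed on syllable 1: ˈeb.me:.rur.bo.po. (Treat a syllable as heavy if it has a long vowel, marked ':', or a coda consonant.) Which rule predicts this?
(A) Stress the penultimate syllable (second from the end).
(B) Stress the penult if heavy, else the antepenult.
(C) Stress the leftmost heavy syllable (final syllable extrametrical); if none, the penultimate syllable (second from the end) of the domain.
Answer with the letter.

Rule A → syllable 4 (observed: 1).
Rule B → syllable 3 (observed: 1).
Rule C → syllable 1 ✓.

C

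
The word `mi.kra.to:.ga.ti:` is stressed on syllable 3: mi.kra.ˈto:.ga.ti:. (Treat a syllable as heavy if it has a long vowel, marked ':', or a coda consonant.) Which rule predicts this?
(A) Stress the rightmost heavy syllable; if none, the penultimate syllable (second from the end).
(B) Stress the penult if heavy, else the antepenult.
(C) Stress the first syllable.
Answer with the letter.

B

Rule A → syllable 5 (observed: 3).
Rule B → syllable 3 ✓.
Rule C → syllable 1 (observed: 3).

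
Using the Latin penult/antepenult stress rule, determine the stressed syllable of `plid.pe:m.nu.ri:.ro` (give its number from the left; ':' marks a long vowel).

Classical Latin: stress the penult if heavy (long vowel or closed), else the antepenult.
Weights: 3 nu L, 4 ri: H, 5 ro L.
The penult (syllable 4, ri:) is heavy, so it takes stress.
Stress on syllable 4: plid.pe:m.nu.ˈri:.ro.

4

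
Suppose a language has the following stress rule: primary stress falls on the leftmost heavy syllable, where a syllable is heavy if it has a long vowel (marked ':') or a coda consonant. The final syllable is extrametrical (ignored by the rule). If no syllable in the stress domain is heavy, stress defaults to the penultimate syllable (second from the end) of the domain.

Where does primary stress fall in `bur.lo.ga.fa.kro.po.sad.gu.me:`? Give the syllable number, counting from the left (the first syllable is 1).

The final syllable (9, me:) is extrametrical; the stress domain is syllables 1–8.
Weights: 1 bur H, 2 lo L, 3 ga L, 4 fa L, 5 kro L, 6 po L, 7 sad H, 8 gu L.
Heavy syllables in the domain: 1, 7. The leftmost is syllable 1 (bur).
Primary stress: syllable 1 → ˈbur.lo.ga.fa.kro.po.sad.gu.me:.

1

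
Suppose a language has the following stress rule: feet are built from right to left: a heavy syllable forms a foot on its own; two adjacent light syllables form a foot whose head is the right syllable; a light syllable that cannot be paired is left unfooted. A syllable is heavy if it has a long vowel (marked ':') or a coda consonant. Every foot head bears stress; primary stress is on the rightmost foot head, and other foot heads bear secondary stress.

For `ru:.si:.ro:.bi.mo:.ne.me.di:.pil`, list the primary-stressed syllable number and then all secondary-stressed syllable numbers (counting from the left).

primary 9, secondary 1, 2, 3, 5, 7, 8

Weights: 1 ru: H, 2 si: H, 3 ro: H, 4 bi L, 5 mo: H, 6 ne L, 7 me L, 8 di: H, 9 pil H.
Parse right to left (heavy = foot alone; LL = one foot; stranded L unfooted): (ˈru:) (ˈsi:) (ˈro:) bi (ˈmo:) (ne.ˈme) (ˈdi:) (ˈpil).
Foot heads: 1, 2, 3, 5, 7, 8, 9.
Primary stress on the rightmost head = syllable 9.
Secondary stress on 1, 2, 3, 5, 7, 8: ˌru:.ˌsi:.ˌro:.bi.ˌmo:.ne.ˌme.ˌdi:.ˈpil.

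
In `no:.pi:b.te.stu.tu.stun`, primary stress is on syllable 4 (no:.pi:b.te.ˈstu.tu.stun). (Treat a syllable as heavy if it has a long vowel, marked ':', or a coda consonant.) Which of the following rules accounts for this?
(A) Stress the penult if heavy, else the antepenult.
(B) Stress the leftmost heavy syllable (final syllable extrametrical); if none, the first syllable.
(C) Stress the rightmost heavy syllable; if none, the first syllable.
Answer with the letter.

Rule A → syllable 4 ✓.
Rule B → syllable 1 (observed: 4).
Rule C → syllable 6 (observed: 4).

A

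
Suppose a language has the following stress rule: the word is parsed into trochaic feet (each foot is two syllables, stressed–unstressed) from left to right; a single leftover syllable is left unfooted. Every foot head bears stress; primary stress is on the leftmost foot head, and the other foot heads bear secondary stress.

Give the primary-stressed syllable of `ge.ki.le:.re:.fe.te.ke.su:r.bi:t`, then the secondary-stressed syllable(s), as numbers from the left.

primary 1, secondary 3, 5, 7

Parse left to right into trochaic (ˈσσ) feet: (ˈge.ki) (ˈle:.re:) (ˈfe.te) (ˈke.su:r) bi:t. Syllable 9 is left unfooted.
Foot heads (stressed positions): 1, 3, 5, 7.
End Rule Leftmost: primary stress on the leftmost head = syllable 1.
Secondary stress on 3, 5, 7: ˈge.ki.ˌle:.re:.ˌfe.te.ˌke.su:r.bi:t.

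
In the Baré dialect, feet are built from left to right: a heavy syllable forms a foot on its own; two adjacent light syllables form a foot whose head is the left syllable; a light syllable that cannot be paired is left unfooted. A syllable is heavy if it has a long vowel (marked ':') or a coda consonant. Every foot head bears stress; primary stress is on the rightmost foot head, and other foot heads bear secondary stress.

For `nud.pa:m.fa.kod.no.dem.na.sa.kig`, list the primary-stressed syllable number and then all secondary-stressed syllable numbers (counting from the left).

primary 9, secondary 1, 2, 4, 6, 7

Weights: 1 nud H, 2 pa:m H, 3 fa L, 4 kod H, 5 no L, 6 dem H, 7 na L, 8 sa L, 9 kig H.
Parse left to right (heavy = foot alone; LL = one foot; stranded L unfooted): (ˈnud) (ˈpa:m) fa (ˈkod) no (ˈdem) (ˈna.sa) (ˈkig).
Foot heads: 1, 2, 4, 6, 7, 9.
Primary stress on the rightmost head = syllable 9.
Secondary stress on 1, 2, 4, 6, 7: ˌnud.ˌpa:m.fa.ˌkod.no.ˌdem.ˌna.sa.ˈkig.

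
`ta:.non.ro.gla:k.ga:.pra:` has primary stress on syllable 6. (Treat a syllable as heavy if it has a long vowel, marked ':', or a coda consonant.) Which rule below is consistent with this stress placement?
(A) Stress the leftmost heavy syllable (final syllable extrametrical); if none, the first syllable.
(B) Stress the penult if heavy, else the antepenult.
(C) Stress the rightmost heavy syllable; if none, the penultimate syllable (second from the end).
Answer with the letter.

Rule A → syllable 1 (observed: 6).
Rule B → syllable 5 (observed: 6).
Rule C → syllable 6 ✓.

C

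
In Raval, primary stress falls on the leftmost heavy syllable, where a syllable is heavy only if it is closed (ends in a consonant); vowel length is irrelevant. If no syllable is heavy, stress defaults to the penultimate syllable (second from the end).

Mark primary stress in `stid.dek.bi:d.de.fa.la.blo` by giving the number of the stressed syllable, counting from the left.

Weights: 1 stid H, 2 dek H, 3 bi:d H, 4 de L, 5 fa L, 6 la L, 7 blo L.
Heavy syllables in the domain: 1, 2, 3. The leftmost is syllable 1 (stid).
Primary stress: syllable 1 → ˈstid.dek.bi:d.de.fa.la.blo.

1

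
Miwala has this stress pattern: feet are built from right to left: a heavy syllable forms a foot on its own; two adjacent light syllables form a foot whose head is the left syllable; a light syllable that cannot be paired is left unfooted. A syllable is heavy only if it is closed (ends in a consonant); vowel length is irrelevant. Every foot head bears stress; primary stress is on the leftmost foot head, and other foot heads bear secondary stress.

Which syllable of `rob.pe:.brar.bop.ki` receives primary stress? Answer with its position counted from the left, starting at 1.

1

Weights: 1 rob H, 2 pe: L, 3 brar H, 4 bop H, 5 ki L.
Parse right to left (heavy = foot alone; LL = one foot; stranded L unfooted): (ˈrob) pe: (ˈbrar) (ˈbop) ki.
Foot heads: 1, 3, 4.
Primary stress on the leftmost head = syllable 1.
Primary stress: syllable 1 → ˈrob.pe:.brar.bop.ki.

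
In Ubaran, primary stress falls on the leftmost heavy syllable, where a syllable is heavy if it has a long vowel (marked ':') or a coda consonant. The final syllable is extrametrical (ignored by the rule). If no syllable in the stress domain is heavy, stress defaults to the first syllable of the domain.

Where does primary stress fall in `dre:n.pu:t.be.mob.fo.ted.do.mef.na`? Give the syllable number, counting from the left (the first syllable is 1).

1

The final syllable (9, na) is extrametrical; the stress domain is syllables 1–8.
Weights: 1 dre:n H, 2 pu:t H, 3 be L, 4 mob H, 5 fo L, 6 ted H, 7 do L, 8 mef H.
Heavy syllables in the domain: 1, 2, 4, 6, 8. The leftmost is syllable 1 (dre:n).
Primary stress: syllable 1 → ˈdre:n.pu:t.be.mob.fo.ted.do.mef.na.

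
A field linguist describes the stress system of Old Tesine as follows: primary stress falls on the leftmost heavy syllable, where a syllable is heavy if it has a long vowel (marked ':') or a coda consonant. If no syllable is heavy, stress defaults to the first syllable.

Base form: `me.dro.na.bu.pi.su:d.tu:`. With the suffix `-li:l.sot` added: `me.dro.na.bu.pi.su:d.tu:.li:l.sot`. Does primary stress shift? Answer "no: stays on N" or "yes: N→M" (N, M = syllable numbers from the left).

no: stays on 6

Base `me.dro.na.bu.pi.su:d.tu:` (7 syllables):
  Weights: 1 me L, 2 dro L, 3 na L, 4 bu L, 5 pi L, 6 su:d H, 7 tu: H.
  Heavy syllables in the domain: 6, 7. The leftmost is syllable 6 (su:d).
  → primary stress on syllable 6.
Suffixed `me.dro.na.bu.pi.su:d.tu:.li:l.sot` (9 syllables):
  Weights: 1 me L, 2 dro L, 3 na L, 4 bu L, 5 pi L, 6 su:d H, 7 tu: H, 8 li:l H, 9 sot H.
  Heavy syllables in the domain: 6, 7, 8, 9. The leftmost is syllable 6 (su:d).
  → primary stress on syllable 6.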